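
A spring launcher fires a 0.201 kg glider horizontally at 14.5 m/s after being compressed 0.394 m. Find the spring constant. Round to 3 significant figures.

Spring PE at full compression equals KE at release: ½kx² = ½mv²
k = mv²/x² = (0.201)(14.5)²/(0.394)² = 272.2 N/m

k = 272 N/m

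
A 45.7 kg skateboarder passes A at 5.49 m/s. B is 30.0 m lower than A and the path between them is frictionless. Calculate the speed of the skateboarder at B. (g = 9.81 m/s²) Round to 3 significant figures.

By conservation of mechanical energy, ½mv₀² + mgh = ½mv²
v² = v₀² + 2gh = (5.49)² + 2(9.81)(30.0) = 618.74
v = √618.74 = 24.87 m/s

v = 24.9 m/s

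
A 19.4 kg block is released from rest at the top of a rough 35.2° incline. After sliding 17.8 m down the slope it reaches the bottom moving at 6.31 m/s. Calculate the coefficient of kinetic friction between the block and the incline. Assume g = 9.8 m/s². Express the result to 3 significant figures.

The energy dissipated by friction is the PE lost minus the KE gained:
mgL sinθ = 1950.7 J; ½mv² = 386.22 J
W_f = 1950.7 − 386.22 = 1565 J
μ_k = W_f/(mg cosθ · L) = 1565/(155.4 × 17.8) = 0.5658

μ_k = 0.566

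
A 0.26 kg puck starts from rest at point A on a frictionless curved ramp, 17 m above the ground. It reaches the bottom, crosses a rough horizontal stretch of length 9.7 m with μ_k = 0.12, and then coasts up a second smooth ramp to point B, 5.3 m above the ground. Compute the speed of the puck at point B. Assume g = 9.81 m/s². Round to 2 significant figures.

v = 14 m/s

Energy at A: mgh₁ = (0.26)(9.81)(17) = 43.360 J
Friction loss: W_f = μ_k mg d = 2.969 J
At B: ½mv² + mgh₂ = mgh₁ − W_f
½mv² = 43.360 − 2.969 − 13.518 = 26.873 J
v = √(2 × 26.873/0.26) = 14.38 m/s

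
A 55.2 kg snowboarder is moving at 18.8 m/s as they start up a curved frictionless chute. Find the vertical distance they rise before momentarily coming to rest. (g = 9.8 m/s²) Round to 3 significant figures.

By energy conservation, ½mv² = mgh
h = v²/(2g) = 18.8²/(2 × 9.8) = 18.03 m

h = 18.0 m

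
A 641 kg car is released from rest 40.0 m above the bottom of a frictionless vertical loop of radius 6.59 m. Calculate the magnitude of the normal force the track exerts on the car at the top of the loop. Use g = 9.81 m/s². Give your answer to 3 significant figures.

Energy from release to top (height 2r): mgh = ½mv_top² + mg(2r)
v_top² = 2g(h − 2r) = 2(9.81)(40.0 − 13.18) = 526.21 m²/s²
At the top, both N and weight point toward the centre: N + mg = mv_top²/r
N = m(v_top²/r − g) = 641(526.21/6.59 − 9.81) = 44895 N

N = 44900 N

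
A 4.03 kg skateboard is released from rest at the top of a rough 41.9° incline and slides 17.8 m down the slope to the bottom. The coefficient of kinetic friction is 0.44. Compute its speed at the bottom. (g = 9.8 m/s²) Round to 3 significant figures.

v = 10.9 m/s

Taking the bottom as reference, mgh = ½mv² + μ_k N L with h = L sinθ, N = mg cosθ:
mgh = mgL sinθ = (4.03)(9.8)(17.8)sin41.9° = 469.48 J
W_f = μ_k mg cosθ · L = (0.44)(4.03)(9.8)cos41.9°·17.8 = 230.2 J
½mv² = 469.48 − 230.2 = 239.25 J
v = √(2 × 239.25/4.03) = 10.90 m/s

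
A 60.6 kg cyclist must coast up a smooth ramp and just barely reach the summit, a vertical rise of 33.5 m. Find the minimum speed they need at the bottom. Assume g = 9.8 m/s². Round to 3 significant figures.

v = 25.6 m/s

At the top they are momentarily at rest, so all KE converts to PE: ½mv² = mgh
v = √(2gh) = √(2 × 9.8 × 33.5) = 25.62 m/s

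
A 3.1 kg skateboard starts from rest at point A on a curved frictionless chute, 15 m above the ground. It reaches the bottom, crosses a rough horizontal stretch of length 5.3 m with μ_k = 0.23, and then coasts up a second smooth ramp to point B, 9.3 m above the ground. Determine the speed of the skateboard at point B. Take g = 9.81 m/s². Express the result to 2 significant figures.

Energy at A: mgh₁ = (3.1)(9.81)(15) = 456.17 J
Friction loss: W_f = μ_k mg d = 37.07 J
At B: ½mv² + mgh₂ = mgh₁ − W_f
½mv² = 456.17 − 37.07 − 282.82 = 136.27 J
v = √(2 × 136.27/3.1) = 9.376 m/s

v = 9.4 m/s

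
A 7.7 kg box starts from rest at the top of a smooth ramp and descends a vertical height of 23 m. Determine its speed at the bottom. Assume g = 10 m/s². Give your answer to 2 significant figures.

Energy conservation between the two points: mgh = ½mv²
v = √(2gh) = √(2 × 10 × 23) = √460.00 = 21.45 m/s

v = 21 m/s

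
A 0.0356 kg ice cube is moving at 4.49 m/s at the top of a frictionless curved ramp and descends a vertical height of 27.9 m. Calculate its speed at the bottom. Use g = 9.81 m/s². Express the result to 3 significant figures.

v = 23.8 m/s

By conservation of mechanical energy, ½mv₀² + mgh = ½mv²
v² = v₀² + 2gh = (4.49)² + 2(9.81)(27.9) = 567.56
v = √567.56 = 23.82 m/s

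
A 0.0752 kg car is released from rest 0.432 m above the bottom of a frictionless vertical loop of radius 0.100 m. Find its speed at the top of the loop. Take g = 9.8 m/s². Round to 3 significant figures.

Energy conservation: mgh = ½mv_top² + mg(2r)
v_top² = 2g(h − 2r) = 2(9.8)(0.432 − 0.2000) = 4.547
v_top = 2.132 m/s

v = 2.13 m/s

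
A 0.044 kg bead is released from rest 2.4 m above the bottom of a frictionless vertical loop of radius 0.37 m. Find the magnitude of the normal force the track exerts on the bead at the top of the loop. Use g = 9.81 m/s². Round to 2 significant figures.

N = 3.4 N

Energy from release to top (height 2r): mgh = ½mv_top² + mg(2r)
v_top² = 2g(h − 2r) = 2(9.81)(2.4 − 0.7400) = 32.569 m²/s²
At the top, both N and weight point toward the centre: N + mg = mv_top²/r
N = m(v_top²/r − g) = 0.044(32.569/0.37 − 9.81) = 3.441 N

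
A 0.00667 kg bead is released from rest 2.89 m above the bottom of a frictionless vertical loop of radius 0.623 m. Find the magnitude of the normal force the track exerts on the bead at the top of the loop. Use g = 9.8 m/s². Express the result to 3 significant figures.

Energy from release to top (height 2r): mgh = ½mv_top² + mg(2r)
v_top² = 2g(h − 2r) = 2(9.8)(2.89 − 1.246) = 32.222 m²/s²
At the top, both N and weight point toward the centre: N + mg = mv_top²/r
N = m(v_top²/r − g) = 0.00667(32.222/0.623 − 9.8) = 0.2796 N

N = 0.280 N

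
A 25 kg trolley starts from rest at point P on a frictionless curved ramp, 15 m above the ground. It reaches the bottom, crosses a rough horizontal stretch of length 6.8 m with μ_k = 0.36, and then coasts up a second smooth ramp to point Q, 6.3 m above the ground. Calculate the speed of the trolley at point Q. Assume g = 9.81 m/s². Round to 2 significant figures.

v = 11 m/s

Energy at P: mgh₁ = (25)(9.81)(15) = 3678.8 J
Friction loss: W_f = μ_k mg d = 600.4 J
At Q: ½mv² + mgh₂ = mgh₁ − W_f
½mv² = 3678.8 − 600.4 − 1545.1 = 1533.3 J
v = √(2 × 1533.3/25) = 11.08 m/s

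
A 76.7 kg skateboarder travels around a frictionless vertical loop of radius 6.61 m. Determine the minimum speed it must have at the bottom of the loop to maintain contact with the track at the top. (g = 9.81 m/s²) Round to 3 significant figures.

v = 18.0 m/s

At the top: mg = mv_top²/r ⇒ v_top² = gr = 64.84 m²/s²
Energy from bottom to top (height 2r): ½mv_bot² = ½mv_top² + mg(2r)
v_bot² = gr + 4gr = 5gr = 324.2
v_bot = √(5gr) = 18.01 m/s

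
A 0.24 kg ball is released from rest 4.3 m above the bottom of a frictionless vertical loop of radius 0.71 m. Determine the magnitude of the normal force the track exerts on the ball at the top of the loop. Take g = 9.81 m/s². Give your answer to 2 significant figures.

N = 17 N

Energy from release to top (height 2r): mgh = ½mv_top² + mg(2r)
v_top² = 2g(h − 2r) = 2(9.81)(4.3 − 1.420) = 56.506 m²/s²
At the top, both N and weight point toward the centre: N + mg = mv_top²/r
N = m(v_top²/r − g) = 0.24(56.506/0.71 − 9.81) = 16.75 N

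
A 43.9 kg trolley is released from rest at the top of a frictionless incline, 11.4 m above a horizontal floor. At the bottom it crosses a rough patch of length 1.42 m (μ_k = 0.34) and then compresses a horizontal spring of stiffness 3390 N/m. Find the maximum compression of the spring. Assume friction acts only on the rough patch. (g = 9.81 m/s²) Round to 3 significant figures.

x = 1.67 m

Initial energy: E₁ = mgh = (43.9)(9.81)(11.4) = 4909.5 J
Friction removes W_f = μ_k mg d = (0.34)(43.9)(9.81)(1.42) = 207.9 J
Energy reaching the spring: E = 4909.5 − 207.9 = 4701.6 J
At max compression ½kx² = E ⇒ x = √(2E/k) = √(2 × 4701.6/3390) = 1.665 m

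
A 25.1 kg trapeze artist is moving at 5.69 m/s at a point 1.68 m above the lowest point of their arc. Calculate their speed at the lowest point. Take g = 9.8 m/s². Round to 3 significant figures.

v = 8.08 m/s

Mechanical energy is conserved (no friction): ½mv₀² + mgh = ½mv²
v² = v₀² + 2gh = (5.69)² + 2(9.8)(1.68) = 65.304
v = √65.304 = 8.081 m/s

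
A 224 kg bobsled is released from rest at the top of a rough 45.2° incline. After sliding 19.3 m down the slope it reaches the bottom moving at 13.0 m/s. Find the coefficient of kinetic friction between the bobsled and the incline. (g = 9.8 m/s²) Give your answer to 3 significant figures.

μ_k = 0.373

mgh = ½mv² + μ_k (mg cosθ) L, with h = L sinθ
mgL sinθ = 30063 J; ½mv² = 18928 J
W_f = 30063 − 18928 = 11135 J
μ_k = W_f/(mg cosθ · L) = 11135/(1547 × 19.3) = 0.3730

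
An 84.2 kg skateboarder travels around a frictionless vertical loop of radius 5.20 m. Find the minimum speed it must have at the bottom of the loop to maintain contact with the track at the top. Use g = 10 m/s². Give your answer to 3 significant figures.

At the top: mg = mv_top²/r ⇒ v_top² = gr = 52.00 m²/s²
Energy from bottom to top (height 2r): ½mv_bot² = ½mv_top² + mg(2r)
v_bot² = gr + 4gr = 5gr = 260.0
v_bot = √(5gr) = 16.12 m/s

v = 16.1 m/s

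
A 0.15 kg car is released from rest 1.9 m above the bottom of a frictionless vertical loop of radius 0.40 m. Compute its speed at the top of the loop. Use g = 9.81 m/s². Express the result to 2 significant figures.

v = 4.6 m/s

Energy conservation: mgh = ½mv_top² + mg(2r)
v_top² = 2g(h − 2r) = 2(9.81)(1.9 − 0.8000) = 21.58
v_top = 4.646 m/s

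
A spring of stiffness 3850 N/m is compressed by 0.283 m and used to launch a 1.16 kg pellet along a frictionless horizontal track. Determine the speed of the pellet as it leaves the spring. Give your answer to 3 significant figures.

v = 16.3 m/s

The pellet leaves the spring when the spring is at natural length, so ½kx² = ½mv²
v = x√(k/m) = 0.283 × √(3850/1.16) = 16.30 m/s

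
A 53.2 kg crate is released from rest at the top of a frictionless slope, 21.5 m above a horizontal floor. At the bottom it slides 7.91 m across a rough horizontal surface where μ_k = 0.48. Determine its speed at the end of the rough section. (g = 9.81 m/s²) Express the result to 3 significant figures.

v = 18.6 m/s

Applying the work–energy principle:
mgh = ½mv² + μ_k m g d
W_f = μ_k mg d = (0.48)(53.2)(9.81)(7.91) = 1982 J
½mv² = mgh − W_f = 11221 − 1982 = 9239.2 J
v = √(2 × 9239.2/53.2) = 18.64 m/s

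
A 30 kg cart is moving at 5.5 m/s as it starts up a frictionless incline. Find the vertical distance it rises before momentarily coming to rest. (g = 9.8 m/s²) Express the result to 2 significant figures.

Setting KE at the bottom equal to PE gained: ½mv² = mgh
h = v²/(2g) = 5.5²/(2 × 9.8) = 1.543 m

h = 1.5 m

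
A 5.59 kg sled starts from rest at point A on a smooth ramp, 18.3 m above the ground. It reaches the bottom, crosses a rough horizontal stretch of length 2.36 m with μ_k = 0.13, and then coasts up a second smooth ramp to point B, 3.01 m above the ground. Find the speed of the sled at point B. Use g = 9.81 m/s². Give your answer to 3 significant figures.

Energy at A: mgh₁ = (5.59)(9.81)(18.3) = 1003.5 J
Friction loss: W_f = μ_k mg d = 16.82 J
At B: ½mv² + mgh₂ = mgh₁ − W_f
½mv² = 1003.5 − 16.82 − 165.06 = 821.65 J
v = √(2 × 821.65/5.59) = 17.15 m/s

v = 17.1 m/s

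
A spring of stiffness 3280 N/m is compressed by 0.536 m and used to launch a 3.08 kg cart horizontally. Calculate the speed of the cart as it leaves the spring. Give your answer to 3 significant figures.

v = 17.5 m/s

Spring PE converts entirely to kinetic energy: ½kx² = ½mv²
v = x√(k/m) = 0.536 × √(3280/3.08) = 17.49 m/s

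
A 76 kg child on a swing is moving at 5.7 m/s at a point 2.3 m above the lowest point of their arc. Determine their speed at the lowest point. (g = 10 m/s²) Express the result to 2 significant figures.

Equating total energy at the two states: ½mv₀² + mgh = ½mv²
The mass cancels from both sides.
v² = v₀² + 2gh = (5.7)² + 2(10)(2.3) = 78.490
v = √78.490 = 8.859 m/s

v = 8.9 m/s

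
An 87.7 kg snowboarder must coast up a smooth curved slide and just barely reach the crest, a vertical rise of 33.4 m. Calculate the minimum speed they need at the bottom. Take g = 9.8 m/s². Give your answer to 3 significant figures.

At the top they are momentarily at rest, so all KE converts to PE: ½mv² = mgh
v = √(2gh) = √(2 × 9.8 × 33.4) = 25.59 m/s

v = 25.6 m/s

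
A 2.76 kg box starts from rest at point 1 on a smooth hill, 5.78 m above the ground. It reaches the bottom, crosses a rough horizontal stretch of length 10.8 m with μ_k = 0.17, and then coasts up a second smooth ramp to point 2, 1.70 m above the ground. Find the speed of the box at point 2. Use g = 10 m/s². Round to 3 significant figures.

v = 6.70 m/s

Energy at 1: mgh₁ = (2.76)(10)(5.78) = 159.53 J
Friction loss: W_f = μ_k mg d = 50.67 J
At 2: ½mv² + mgh₂ = mgh₁ − W_f
½mv² = 159.53 − 50.67 − 46.920 = 61.934 J
v = √(2 × 61.934/2.76) = 6.699 m/s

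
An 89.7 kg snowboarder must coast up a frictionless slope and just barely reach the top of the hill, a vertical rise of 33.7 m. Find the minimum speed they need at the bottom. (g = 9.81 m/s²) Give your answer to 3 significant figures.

At the top they are momentarily at rest, so all KE converts to PE: ½mv² = mgh
v = √(2gh) = √(2 × 9.81 × 33.7) = 25.71 m/s

v = 25.7 m/s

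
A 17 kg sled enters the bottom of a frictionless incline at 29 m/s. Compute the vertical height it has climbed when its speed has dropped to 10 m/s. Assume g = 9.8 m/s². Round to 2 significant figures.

h = 38 m

Energy balance between the two points: ½mv₁² = ½mv₂² + mgh
h = (v₁² − v₂²)/(2g) = (29² − 10²)/(2 × 9.8) = 37.81 m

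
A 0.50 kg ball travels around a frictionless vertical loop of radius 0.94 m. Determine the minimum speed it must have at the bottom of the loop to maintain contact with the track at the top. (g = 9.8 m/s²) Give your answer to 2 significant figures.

v = 6.8 m/s

At the top: mg = mv_top²/r ⇒ v_top² = gr = 9.212 m²/s²
Energy from bottom to top (height 2r): ½mv_bot² = ½mv_top² + mg(2r)
v_bot² = gr + 4gr = 5gr = 46.06
v_bot = √(5gr) = 6.787 m/s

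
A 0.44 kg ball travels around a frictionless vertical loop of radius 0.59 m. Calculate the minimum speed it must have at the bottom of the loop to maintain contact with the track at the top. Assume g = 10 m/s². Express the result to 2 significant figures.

At the top: mg = mv_top²/r ⇒ v_top² = gr = 5.900 m²/s²
Energy from bottom to top (height 2r): ½mv_bot² = ½mv_top² + mg(2r)
v_bot² = gr + 4gr = 5gr = 29.50
v_bot = √(5gr) = 5.431 m/s

v = 5.4 m/s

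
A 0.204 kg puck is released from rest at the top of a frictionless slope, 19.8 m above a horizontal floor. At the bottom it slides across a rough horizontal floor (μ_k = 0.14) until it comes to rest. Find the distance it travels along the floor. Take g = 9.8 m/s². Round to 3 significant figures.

d = 141 m

Applying the work–energy principle:
At rest all PE has been dissipated by friction: mgh = μ_k m g d
d = h/μ_k = 19.8/0.14 = 141.4 m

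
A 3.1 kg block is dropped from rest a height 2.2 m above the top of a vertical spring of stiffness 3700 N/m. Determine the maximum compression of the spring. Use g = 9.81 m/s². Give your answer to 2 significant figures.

x = 0.20 m

Let x be the compression. The total drop is H + x, and the block is instantaneously at rest at max compression, so energy conservation gives:
mg(H + x) = ½kx²
½(3700)x² − (3.1)(9.81)x − (3.1)(9.81)(2.2) = 0
1850x² − 30.41x − 66.90 = 0
x = [30.41 + √(924.8 + 495091)]/(2 × 1850) = 0.1986 m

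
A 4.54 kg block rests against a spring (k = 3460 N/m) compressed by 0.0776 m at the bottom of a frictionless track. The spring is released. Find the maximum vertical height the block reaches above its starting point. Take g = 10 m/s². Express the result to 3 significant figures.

At maximum height the block is at rest, so ½kx² = mgh
h = kx²/(2mg) = (3460)(0.0776)²/(2 × 4.54 × 10) = 0.2295 m

h = 0.229 m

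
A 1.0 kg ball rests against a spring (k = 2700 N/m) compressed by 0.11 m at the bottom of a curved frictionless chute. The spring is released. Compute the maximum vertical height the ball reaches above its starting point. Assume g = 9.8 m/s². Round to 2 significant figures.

h = 1.7 m

At maximum height the ball is at rest, so ½kx² = mgh
h = kx²/(2mg) = (2700)(0.11)²/(2 × 1.0 × 9.8) = 1.667 m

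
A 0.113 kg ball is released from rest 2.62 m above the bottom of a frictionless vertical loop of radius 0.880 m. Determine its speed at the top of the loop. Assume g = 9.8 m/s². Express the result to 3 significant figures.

v = 4.11 m/s

Energy conservation: mgh = ½mv_top² + mg(2r)
v_top² = 2g(h − 2r) = 2(9.8)(2.62 − 1.760) = 16.86
v_top = 4.106 m/s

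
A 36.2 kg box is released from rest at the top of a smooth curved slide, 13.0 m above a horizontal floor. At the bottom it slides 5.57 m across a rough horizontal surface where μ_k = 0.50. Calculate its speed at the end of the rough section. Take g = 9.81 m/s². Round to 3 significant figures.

v = 14.2 m/s

Applying the work–energy principle:
mgh = ½mv² + μ_k m g d
W_f = μ_k mg d = (0.50)(36.2)(9.81)(5.57) = 989.0 J
½mv² = mgh − W_f = 4616.6 − 989.0 = 3627.6 J
v = √(2 × 3627.6/36.2) = 14.16 m/s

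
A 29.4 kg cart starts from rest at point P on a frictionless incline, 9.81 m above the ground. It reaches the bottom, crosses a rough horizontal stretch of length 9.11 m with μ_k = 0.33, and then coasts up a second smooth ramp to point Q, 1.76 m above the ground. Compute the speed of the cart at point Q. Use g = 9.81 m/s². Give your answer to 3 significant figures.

Energy at P: mgh₁ = (29.4)(9.81)(9.81) = 2829.3 J
Friction loss: W_f = μ_k mg d = 867.1 J
At Q: ½mv² + mgh₂ = mgh₁ − W_f
½mv² = 2829.3 − 867.1 − 507.61 = 1454.7 J
v = √(2 × 1454.7/29.4) = 9.948 m/s

v = 9.95 m/s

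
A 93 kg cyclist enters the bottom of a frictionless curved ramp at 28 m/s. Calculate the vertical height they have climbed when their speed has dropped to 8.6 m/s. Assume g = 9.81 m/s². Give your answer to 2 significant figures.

h = 36 m

Energy balance between the two points: ½mv₁² = ½mv₂² + mgh
h = (v₁² − v₂²)/(2g) = (28² − 8.6²)/(2 × 9.81) = 36.19 m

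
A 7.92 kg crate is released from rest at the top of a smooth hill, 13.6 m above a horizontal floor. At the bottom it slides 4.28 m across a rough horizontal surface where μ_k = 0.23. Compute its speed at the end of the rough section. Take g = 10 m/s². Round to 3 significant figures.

v = 15.9 m/s

Energy at the top = energy at the end + work done against friction:
mgh = ½mv² + μ_k m g d
W_f = μ_k mg d = (0.23)(7.92)(10)(4.28) = 77.96 J
½mv² = mgh − W_f = 1077.1 − 77.96 = 999.16 J
v = √(2 × 999.16/7.92) = 15.88 m/s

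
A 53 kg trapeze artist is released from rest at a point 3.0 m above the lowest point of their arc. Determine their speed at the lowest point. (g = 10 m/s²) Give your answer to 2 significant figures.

Mechanical energy is conserved (no friction): mgh = ½mv²
The mass cancels from both sides.
v = √(2gh) = √(2 × 10 × 3.0) = √60.000 = 7.746 m/s

v = 7.7 m/s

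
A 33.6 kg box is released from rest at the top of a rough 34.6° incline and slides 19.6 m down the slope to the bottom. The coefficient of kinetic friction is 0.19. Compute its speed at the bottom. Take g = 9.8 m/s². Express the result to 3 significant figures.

v = 12.6 m/s

Taking the bottom as reference, mgh = ½mv² + μ_k N L with h = L sinθ, N = mg cosθ:
mgh = mgL sinθ = (33.6)(9.8)(19.6)sin34.6° = 3664.8 J
W_f = μ_k mg cosθ · L = (0.19)(33.6)(9.8)cos34.6°·19.6 = 1009 J
½mv² = 3664.8 − 1009 = 2655.4 J
v = √(2 × 2655.4/33.6) = 12.57 m/s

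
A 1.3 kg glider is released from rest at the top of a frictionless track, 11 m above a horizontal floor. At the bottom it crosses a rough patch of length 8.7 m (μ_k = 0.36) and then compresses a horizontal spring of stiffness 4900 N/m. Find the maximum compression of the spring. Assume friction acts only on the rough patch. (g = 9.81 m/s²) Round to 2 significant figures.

Initial energy: E₁ = mgh = (1.3)(9.81)(11) = 140.28 J
Friction removes W_f = μ_k mg d = (0.36)(1.3)(9.81)(8.7) = 39.94 J
Energy reaching the spring: E = 140.28 − 39.94 = 100.34 J
At max compression ½kx² = E ⇒ x = √(2E/k) = √(2 × 100.34/4900) = 0.2024 m

x = 0.20 m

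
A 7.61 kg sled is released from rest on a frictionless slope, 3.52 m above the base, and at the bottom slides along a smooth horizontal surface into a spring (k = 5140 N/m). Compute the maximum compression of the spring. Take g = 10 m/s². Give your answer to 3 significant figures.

Gravitational PE at the top equals spring PE at max compression: mgh = ½kx²
x = √(2mgh/k) = √(2 × 7.61 × 10 × 3.52 / 5140) = 0.3228 m

x = 0.323 m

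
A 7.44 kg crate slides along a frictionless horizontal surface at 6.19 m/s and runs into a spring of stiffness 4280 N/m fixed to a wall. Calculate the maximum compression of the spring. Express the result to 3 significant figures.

All KE is stored as spring PE at maximum compression: ½mv² = ½kx²
x = v√(m/k) = 6.19 × √(7.44/4280) = 0.2581 m

x = 0.258 m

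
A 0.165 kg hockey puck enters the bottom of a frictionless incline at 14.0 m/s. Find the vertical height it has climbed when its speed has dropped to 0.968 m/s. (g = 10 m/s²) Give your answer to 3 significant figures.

Conservation of energy: ½mv₁² = ½mv₂² + mgh
h = (v₁² − v₂²)/(2g) = (14.0² − 0.968²)/(2 × 10) = 9.753 m

h = 9.75 m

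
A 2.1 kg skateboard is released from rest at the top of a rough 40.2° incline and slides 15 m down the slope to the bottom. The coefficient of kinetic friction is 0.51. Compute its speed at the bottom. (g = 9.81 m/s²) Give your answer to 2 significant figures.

Energy: mgh = ½mv² + W_f, with h = L sinθ and W_f = μ_k (mg cosθ) L
mgh = mgL sinθ = (2.1)(9.81)(15)sin40.2° = 199.46 J
W_f = μ_k mg cosθ · L = (0.51)(2.1)(9.81)cos40.2°·15 = 120.4 J
½mv² = 199.46 − 120.4 = 79.084 J
v = √(2 × 79.084/2.1) = 8.679 m/s

v = 8.7 m/s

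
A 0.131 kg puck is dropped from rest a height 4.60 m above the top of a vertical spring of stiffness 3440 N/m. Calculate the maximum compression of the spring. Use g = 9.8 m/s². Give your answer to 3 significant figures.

x = 0.0590 m

Let x be the compression. The total drop is H + x, and the puck is instantaneously at rest at max compression, so energy conservation gives:
mg(H + x) = ½kx²
½(3440)x² − (0.131)(9.8)x − (0.131)(9.8)(4.60) = 0
1720x² − 1.284x − 5.905 = 0
x = [1.284 + √(1.648 + 40630)]/(2 × 1720) = 0.05897 m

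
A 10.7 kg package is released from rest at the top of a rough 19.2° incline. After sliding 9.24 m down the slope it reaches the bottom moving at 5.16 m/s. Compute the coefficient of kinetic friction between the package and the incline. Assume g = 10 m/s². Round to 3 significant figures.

Energy balance down the incline: mg L sinθ − ½mv² = μ_k (mg cosθ) L
mgL sinθ = 325.14 J; ½mv² = 142.45 J
W_f = 325.14 − 142.45 = 182.7 J
μ_k = W_f/(mg cosθ · L) = 182.7/(101.0 × 9.24) = 0.1957

μ_k = 0.196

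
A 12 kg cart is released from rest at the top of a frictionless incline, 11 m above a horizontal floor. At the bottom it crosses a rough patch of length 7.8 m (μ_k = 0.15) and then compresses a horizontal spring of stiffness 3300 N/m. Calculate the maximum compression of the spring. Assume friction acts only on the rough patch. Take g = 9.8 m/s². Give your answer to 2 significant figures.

Initial energy: E₁ = mgh = (12)(9.8)(11) = 1293.6 J
Friction removes W_f = μ_k mg d = (0.15)(12)(9.8)(7.8) = 137.6 J
Energy reaching the spring: E = 1293.6 − 137.6 = 1156.0 J
At max compression ½kx² = E ⇒ x = √(2E/k) = √(2 × 1156.0/3300) = 0.8370 m

x = 0.84 m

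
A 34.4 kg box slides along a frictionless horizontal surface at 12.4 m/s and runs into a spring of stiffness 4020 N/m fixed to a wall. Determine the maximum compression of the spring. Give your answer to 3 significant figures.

At max compression the box is momentarily at rest: ½mv² = ½kx²
x = v√(m/k) = 12.4 × √(34.4/4020) = 1.147 m

x = 1.15 m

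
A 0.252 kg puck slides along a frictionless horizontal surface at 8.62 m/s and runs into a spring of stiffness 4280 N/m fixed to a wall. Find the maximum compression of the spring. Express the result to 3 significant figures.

x = 0.0661 m

All KE is stored as spring PE at maximum compression: ½mv² = ½kx²
x = v√(m/k) = 8.62 × √(0.252/4280) = 0.06614 m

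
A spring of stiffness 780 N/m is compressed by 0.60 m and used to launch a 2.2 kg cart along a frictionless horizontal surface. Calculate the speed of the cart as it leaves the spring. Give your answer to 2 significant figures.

The cart leaves the spring when the spring is at natural length, so ½kx² = ½mv²
v = x√(k/m) = 0.60 × √(780/2.2) = 11.30 m/s

v = 11 m/s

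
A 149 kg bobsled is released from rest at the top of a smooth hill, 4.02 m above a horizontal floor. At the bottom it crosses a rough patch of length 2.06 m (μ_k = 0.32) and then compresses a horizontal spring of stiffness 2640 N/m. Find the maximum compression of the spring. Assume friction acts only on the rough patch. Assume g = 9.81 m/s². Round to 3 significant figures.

Initial energy: E₁ = mgh = (149)(9.81)(4.02) = 5876.0 J
Friction removes W_f = μ_k mg d = (0.32)(149)(9.81)(2.06) = 963.5 J
Energy reaching the spring: E = 5876.0 − 963.5 = 4912.4 J
At max compression ½kx² = E ⇒ x = √(2E/k) = √(2 × 4912.4/2640) = 1.929 m

x = 1.93 m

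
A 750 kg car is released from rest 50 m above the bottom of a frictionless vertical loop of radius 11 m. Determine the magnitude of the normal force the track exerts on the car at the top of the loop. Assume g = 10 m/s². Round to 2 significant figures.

N = 31000 N

Energy from release to top (height 2r): mgh = ½mv_top² + mg(2r)
v_top² = 2g(h − 2r) = 2(10)(50 − 22.00) = 560.00 m²/s²
At the top, both N and weight point toward the centre: N + mg = mv_top²/r
N = m(v_top²/r − g) = 750(560.00/11 − 10) = 30682 N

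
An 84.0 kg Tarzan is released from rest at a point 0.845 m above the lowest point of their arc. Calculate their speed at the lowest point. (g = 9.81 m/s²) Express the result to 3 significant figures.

Equating total energy at the two states: mgh = ½mv²
The mass cancels from both sides.
v = √(2gh) = √(2 × 9.81 × 0.845) = √16.579 = 4.072 m/s

v = 4.07 m/s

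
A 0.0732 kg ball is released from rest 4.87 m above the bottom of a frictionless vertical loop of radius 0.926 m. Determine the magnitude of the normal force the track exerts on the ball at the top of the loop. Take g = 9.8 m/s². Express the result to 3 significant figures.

N = 3.96 N

Energy from release to top (height 2r): mgh = ½mv_top² + mg(2r)
v_top² = 2g(h − 2r) = 2(9.8)(4.87 − 1.852) = 59.153 m²/s²
At the top, both N and weight point toward the centre: N + mg = mv_top²/r
N = m(v_top²/r − g) = 0.0732(59.153/0.926 − 9.8) = 3.959 N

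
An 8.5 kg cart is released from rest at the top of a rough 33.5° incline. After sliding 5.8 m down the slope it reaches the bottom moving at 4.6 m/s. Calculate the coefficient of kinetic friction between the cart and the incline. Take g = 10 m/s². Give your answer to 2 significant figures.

The energy dissipated by friction is the PE lost minus the KE gained:
mgL sinθ = 272.10 J; ½mv² = 89.930 J
W_f = 272.10 − 89.930 = 182.2 J
μ_k = W_f/(mg cosθ · L) = 182.2/(70.88 × 5.8) = 0.4431

μ_k = 0.44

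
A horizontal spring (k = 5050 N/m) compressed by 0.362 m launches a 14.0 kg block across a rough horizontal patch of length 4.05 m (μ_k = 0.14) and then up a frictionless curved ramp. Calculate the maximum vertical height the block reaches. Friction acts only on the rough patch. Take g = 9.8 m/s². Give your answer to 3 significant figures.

Spring energy: E₀ = ½kx² = ½(5050)(0.362)² = 330.89 J
Friction: W_f = μ_k mg d = (0.14)(14.0)(9.8)(4.05) = 77.79 J
Energy at base of ramp: E = 330.89 − 77.79 = 253.09 J
At max height all remaining energy is PE: mgh = E ⇒ h = E/(mg) = 253.09/(14.0 × 9.8) = 1.845 m

h = 1.84 m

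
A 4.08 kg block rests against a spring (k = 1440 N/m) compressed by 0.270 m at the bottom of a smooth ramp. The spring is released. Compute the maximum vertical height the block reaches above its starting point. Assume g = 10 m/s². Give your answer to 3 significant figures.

Energy conservation from release to the highest point: ½kx² = mgh
h = kx²/(2mg) = (1440)(0.270)²/(2 × 4.08 × 10) = 1.286 m

h = 1.29 m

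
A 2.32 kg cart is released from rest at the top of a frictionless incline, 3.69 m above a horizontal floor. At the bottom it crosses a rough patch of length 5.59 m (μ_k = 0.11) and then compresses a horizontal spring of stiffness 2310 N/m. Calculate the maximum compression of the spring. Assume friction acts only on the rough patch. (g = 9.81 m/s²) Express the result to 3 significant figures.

Initial energy: E₁ = mgh = (2.32)(9.81)(3.69) = 83.981 J
Friction removes W_f = μ_k mg d = (0.11)(2.32)(9.81)(5.59) = 13.99 J
Energy reaching the spring: E = 83.981 − 13.99 = 69.987 J
At max compression ½kx² = E ⇒ x = √(2E/k) = √(2 × 69.987/2310) = 0.2462 m

x = 0.246 m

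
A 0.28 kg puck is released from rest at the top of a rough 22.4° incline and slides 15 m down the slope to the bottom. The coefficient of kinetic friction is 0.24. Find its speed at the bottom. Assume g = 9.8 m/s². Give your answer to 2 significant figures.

v = 6.8 m/s

Energy: mgh = ½mv² + W_f, with h = L sinθ and W_f = μ_k (mg cosθ) L
mgh = mgL sinθ = (0.28)(9.8)(15)sin22.4° = 15.685 J
W_f = μ_k mg cosθ · L = (0.24)(0.28)(9.8)cos22.4°·15 = 9.133 J
½mv² = 15.685 − 9.133 = 6.5518 J
v = √(2 × 6.5518/0.28) = 6.841 m/s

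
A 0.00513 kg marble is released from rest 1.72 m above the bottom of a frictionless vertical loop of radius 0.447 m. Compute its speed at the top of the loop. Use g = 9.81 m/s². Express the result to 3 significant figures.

v = 4.03 m/s

Energy conservation: mgh = ½mv_top² + mg(2r)
v_top² = 2g(h − 2r) = 2(9.81)(1.72 − 0.8940) = 16.21
v_top = 4.026 m/s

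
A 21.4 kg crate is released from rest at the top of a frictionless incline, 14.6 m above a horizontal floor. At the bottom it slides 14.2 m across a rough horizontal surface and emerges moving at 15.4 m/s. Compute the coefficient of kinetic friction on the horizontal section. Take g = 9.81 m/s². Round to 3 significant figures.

μ_k = 0.177

Energy bookkeeping (friction removes W_f = μ_k N d):
mgh = ½mv² + μ_k m g d
mgh = 3065.0 J; ½mv² = 2537.6 J
W_f = 3065.0 − 2537.6 = 527.4 J
μ_k = W_f/(mg·d) = 527.4/(209.9 × 14.2) = 0.1769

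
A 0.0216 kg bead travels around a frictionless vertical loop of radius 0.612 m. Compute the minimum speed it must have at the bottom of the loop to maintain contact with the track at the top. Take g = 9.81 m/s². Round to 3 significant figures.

v = 5.48 m/s

At the top: mg = mv_top²/r ⇒ v_top² = gr = 6.004 m²/s²
Energy from bottom to top (height 2r): ½mv_bot² = ½mv_top² + mg(2r)
v_bot² = gr + 4gr = 5gr = 30.02
v_bot = √(5gr) = 5.479 m/s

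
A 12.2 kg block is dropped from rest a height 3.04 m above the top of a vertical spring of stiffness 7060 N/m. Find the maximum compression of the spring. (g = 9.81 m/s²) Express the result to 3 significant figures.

Measuring PE from the top of the relaxed spring, at max compression the block has dropped H + x with zero KE, so:
mg(H + x) = ½kx²
½(7060)x² − (12.2)(9.81)x − (12.2)(9.81)(3.04) = 0
3530x² − 119.7x − 363.8 = 0
x = [119.7 + √(14324 + 5.1373e+06)]/(2 × 3530) = 0.3384 m

x = 0.338 m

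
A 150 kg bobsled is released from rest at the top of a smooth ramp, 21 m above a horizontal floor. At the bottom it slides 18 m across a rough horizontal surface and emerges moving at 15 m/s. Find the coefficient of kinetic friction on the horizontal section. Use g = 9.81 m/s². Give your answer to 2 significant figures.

μ_k = 0.53

Energy at the top = energy at the end + work done against friction:
mgh = ½mv² + μ_k m g d
mgh = 30902 J; ½mv² = 16875 J
W_f = 30902 − 16875 = 14026 J
μ_k = W_f/(mg·d) = 14026/(1472 × 18) = 0.5296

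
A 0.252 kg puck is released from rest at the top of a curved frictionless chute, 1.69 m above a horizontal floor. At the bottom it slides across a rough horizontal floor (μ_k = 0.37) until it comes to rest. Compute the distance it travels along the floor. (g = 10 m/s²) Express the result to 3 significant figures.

d = 4.57 m

Energy bookkeeping (friction removes W_f = μ_k N d):
At rest all PE has been dissipated by friction: mgh = μ_k m g d
d = h/μ_k = 1.69/0.37 = 4.568 m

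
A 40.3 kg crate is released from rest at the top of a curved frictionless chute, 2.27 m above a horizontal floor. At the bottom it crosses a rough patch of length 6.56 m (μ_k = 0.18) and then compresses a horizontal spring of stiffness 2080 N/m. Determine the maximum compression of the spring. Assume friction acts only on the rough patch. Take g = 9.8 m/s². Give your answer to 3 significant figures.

x = 0.643 m

Initial energy: E₁ = mgh = (40.3)(9.8)(2.27) = 896.51 J
Friction removes W_f = μ_k mg d = (0.18)(40.3)(9.8)(6.56) = 466.3 J
Energy reaching the spring: E = 896.51 − 466.3 = 430.17 J
At max compression ½kx² = E ⇒ x = √(2E/k) = √(2 × 430.17/2080) = 0.6431 m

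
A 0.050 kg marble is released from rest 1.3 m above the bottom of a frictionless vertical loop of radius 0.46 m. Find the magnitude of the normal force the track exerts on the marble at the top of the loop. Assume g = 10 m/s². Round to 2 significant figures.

Energy from release to top (height 2r): mgh = ½mv_top² + mg(2r)
v_top² = 2g(h − 2r) = 2(10)(1.3 − 0.9200) = 7.6000 m²/s²
At the top, both N and weight point toward the centre: N + mg = mv_top²/r
N = m(v_top²/r − g) = 0.050(7.6000/0.46 − 10) = 0.3261 N

N = 0.33 N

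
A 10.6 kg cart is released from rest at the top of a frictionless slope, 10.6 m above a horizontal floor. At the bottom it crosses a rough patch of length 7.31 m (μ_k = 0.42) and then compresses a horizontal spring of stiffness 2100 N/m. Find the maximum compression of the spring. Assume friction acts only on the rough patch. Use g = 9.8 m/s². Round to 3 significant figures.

Initial energy: E₁ = mgh = (10.6)(9.8)(10.6) = 1101.1 J
Friction removes W_f = μ_k mg d = (0.42)(10.6)(9.8)(7.31) = 318.9 J
Energy reaching the spring: E = 1101.1 − 318.9 = 782.20 J
At max compression ½kx² = E ⇒ x = √(2E/k) = √(2 × 782.20/2100) = 0.8631 m

x = 0.863 m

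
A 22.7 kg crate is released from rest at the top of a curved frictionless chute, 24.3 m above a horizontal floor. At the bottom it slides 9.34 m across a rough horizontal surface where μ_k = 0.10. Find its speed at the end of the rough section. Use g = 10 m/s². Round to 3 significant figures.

v = 21.6 m/s

Energy bookkeeping (friction removes W_f = μ_k N d):
mgh = ½mv² + μ_k m g d
W_f = μ_k mg d = (0.10)(22.7)(10)(9.34) = 212.0 J
½mv² = mgh − W_f = 5516.1 − 212.0 = 5304.1 J
v = √(2 × 5304.1/22.7) = 21.62 m/s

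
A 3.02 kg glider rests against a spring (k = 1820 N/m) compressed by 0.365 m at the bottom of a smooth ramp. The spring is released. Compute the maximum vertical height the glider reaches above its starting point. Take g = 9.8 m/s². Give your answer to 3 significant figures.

h = 4.10 m

All spring PE becomes gravitational PE at the highest point: ½kx² = mgh
h = kx²/(2mg) = (1820)(0.365)²/(2 × 3.02 × 9.8) = 4.096 m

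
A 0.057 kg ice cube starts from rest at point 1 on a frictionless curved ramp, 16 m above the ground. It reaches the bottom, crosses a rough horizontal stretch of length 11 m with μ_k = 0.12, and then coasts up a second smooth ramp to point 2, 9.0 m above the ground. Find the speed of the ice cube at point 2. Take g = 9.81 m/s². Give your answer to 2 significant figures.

Energy at 1: mgh₁ = (0.057)(9.81)(16) = 8.9467 J
Friction loss: W_f = μ_k mg d = 0.7381 J
At 2: ½mv² + mgh₂ = mgh₁ − W_f
½mv² = 8.9467 − 0.7381 − 5.0325 = 3.1761 J
v = √(2 × 3.1761/0.057) = 10.56 m/s

v = 11 m/s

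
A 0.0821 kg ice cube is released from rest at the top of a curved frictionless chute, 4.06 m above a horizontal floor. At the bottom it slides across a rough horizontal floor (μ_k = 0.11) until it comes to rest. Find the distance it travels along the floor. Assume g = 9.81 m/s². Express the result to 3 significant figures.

d = 36.9 m

Energy bookkeeping (friction removes W_f = μ_k N d):
At rest all PE has been dissipated by friction: mgh = μ_k m g d
d = h/μ_k = 4.06/0.11 = 36.91 m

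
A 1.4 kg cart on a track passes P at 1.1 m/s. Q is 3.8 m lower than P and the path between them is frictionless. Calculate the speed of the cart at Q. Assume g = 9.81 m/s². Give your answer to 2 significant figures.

v = 8.7 m/s

Equating total energy at the two states: ½mv₀² + mgh = ½mv²
v² = v₀² + 2gh = (1.1)² + 2(9.81)(3.8) = 75.766
v = √75.766 = 8.704 m/s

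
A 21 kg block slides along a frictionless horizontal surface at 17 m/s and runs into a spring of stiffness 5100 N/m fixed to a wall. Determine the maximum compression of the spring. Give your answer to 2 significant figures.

x = 1.1 m

All KE is stored as spring PE at maximum compression: ½mv² = ½kx²
x = v√(m/k) = 17 × √(21/5100) = 1.091 m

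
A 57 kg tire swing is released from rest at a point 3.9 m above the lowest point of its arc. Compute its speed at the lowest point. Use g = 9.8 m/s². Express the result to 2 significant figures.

v = 8.7 m/s

Energy conservation between the two points: mgh = ½mv²
v = √(2gh) = √(2 × 9.8 × 3.9) = √76.440 = 8.743 m/s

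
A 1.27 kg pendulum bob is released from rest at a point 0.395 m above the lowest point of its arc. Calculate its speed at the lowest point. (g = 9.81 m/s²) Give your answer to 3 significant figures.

v = 2.78 m/s

By conservation of mechanical energy, mgh = ½mv²
The mass cancels from both sides.
v = √(2gh) = √(2 × 9.81 × 0.395) = √7.7499 = 2.784 m/s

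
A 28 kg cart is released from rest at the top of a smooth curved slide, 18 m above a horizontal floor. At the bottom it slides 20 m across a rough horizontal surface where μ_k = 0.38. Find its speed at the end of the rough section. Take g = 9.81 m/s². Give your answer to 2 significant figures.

Energy bookkeeping (friction removes W_f = μ_k N d):
mgh = ½mv² + μ_k m g d
W_f = μ_k mg d = (0.38)(28)(9.81)(20) = 2088 J
½mv² = mgh − W_f = 4944.2 − 2088 = 2856.7 J
v = √(2 × 2856.7/28) = 14.28 m/s

v = 14 m/s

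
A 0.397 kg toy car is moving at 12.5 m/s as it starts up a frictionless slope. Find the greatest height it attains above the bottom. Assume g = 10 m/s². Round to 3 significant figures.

h = 7.81 m

Setting KE at the bottom equal to PE gained: ½mv² = mgh
h = v²/(2g) = 12.5²/(2 × 10) = 7.812 m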